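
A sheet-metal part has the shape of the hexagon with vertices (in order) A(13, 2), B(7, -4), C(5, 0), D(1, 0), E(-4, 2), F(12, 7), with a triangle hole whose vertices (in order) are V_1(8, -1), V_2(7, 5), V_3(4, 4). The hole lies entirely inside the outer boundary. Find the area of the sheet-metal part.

Outer boundary:
Σ = (-66) + (20) + (0) + (2) + (-52) + (-67) = -163
Area = |Σ|/2 = 81.5.
Hole:
V_1→V_2: (8)(5) − (7)(-1) = 47
V_2→V_3: (7)(4) − (4)(5) = 8
V_3→V_1: (4)(-1) − (8)(4) = -36
Σ = 19
Area = |Σ|/2 = 9.5.
Net area = 81.5 − 9.5 = 72.

72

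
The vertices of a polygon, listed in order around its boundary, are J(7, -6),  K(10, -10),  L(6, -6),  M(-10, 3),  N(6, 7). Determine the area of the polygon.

Apply the shoelace formula: 2A = Σ (x_i·y_{i+1} − x_{i+1}·y_i), indices taken mod 5.
Σ = (-10) + (0) + (-42) + (-88) + (-85) = -225
Area = |Σ|/2 = 112.5.

112.5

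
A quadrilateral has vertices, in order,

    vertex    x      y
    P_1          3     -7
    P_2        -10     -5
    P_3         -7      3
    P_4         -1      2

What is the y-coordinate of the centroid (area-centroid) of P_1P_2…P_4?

-109/48

Apply the surveyor's formula. First the cross-terms c_i = x_i·y_{i+1} − x_{i+1}·y_i:
  -85, -65, -11, 1  ⇒  2A = -160, A = -80.
Then Σ (y_i + y_{i+1})·c_i = 1090, so ȳ = 1090 / (6·(-80)) = -109/48.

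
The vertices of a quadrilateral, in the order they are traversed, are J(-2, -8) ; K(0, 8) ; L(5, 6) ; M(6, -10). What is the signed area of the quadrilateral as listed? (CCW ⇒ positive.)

Σ = (-16) + (-40) + (-86) + (-68) = -210
Signed area = Σ/2 = -105 (negative ⇒ clockwise traversal).

-105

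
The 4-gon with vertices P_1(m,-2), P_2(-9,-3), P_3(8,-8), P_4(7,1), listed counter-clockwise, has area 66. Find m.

Write out the shoelace sum; only the two edges meeting at P_1 involve m:
2·Area = [(7·(-2) − m·1) + (m·(-3) − (-9)·(-2))] + 160
       = -4·m + 128 = 132
⇒ m = -1.

-1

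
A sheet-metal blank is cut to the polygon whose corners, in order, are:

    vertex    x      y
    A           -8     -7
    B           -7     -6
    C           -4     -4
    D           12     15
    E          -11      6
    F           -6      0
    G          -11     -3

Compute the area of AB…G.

167.5

Apply the shoelace formula: 2A = Σ (x_i·y_{i+1} − x_{i+1}·y_i), indices taken mod 7.
Σ = (-1) + (4) + (-12) + (237) + (36) + (18) + (53) = 335
Area = |Σ|/2 = 167.5.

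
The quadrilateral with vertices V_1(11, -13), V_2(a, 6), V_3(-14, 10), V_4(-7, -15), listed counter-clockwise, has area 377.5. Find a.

Write out the shoelace sum; only the two edges meeting at V_2 involve a:
2·Area = [(11·6 − a·(-13)) + (a·10 − (-14)·6)] + 536
       = 23·a + 686 = 755
⇒ a = 3.

3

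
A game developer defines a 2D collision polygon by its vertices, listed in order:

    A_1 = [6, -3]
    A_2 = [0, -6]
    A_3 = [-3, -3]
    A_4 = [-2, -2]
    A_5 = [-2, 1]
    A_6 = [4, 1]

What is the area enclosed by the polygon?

42

Σ = (-36) + (-18) + (0) + (-6) + (-6) + (-18) = -84
Area = |Σ|/2 = 42.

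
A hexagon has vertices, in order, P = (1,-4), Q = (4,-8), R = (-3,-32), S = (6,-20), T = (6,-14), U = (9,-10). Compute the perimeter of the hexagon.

66

|PQ| = √((3)² + (-4)²) = √25 = 5
|QR| = √((-7)² + (-24)²) = √625 = 25
|RS| = √((9)² + (12)²) = √225 = 15
|ST| = √((0)² + (6)²) = √36 = 6
|TU| = √((3)² + (4)²) = √25 = 5
|UP| = √((-8)² + (6)²) = √100 = 10
Perimeter = 5 + 25 + 15 + 6 + 5 + 10 = 66.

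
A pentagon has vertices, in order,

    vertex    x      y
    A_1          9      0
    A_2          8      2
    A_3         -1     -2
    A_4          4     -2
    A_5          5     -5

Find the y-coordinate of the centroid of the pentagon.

Apply the surveyor's formula. First the cross-terms c_i = x_i·y_{i+1} − x_{i+1}·y_i:
  18, -14, 10, -10, 45  ⇒  2A = 49, A = 24.5.
Then Σ (y_i + y_{i+1})·c_i = -159, so ȳ = -159 / (6·24.5) = -53/49.

-53/49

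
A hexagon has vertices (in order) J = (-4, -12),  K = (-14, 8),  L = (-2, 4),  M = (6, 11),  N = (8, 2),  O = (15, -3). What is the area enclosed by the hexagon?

J→K: (-4)(8) − (-14)(-12) = -200
K→L: (-14)(4) − (-2)(8) = -40
L→M: (-2)(11) − (6)(4) = -46
M→N: (6)(2) − (8)(11) = -76
N→O: (8)(-3) − (15)(2) = -54
O→J: (15)(-12) − (-4)(-3) = -192
Σ = -608
Area = |Σ|/2 = 304.

304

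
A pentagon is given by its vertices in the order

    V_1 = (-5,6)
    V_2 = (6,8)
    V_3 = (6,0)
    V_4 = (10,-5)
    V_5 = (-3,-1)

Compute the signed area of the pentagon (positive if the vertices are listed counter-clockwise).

Apply the shoelace formula: 2A = Σ (x_i·y_{i+1} − x_{i+1}·y_i), indices taken mod 5.
Σ = (-76) + (-48) + (-30) + (-25) + (-23) = -202
Signed area = Σ/2 = -101 (negative ⇒ clockwise traversal).

-101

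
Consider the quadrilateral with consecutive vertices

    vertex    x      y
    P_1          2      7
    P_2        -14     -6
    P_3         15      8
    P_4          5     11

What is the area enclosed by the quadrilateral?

101

Apply the surveyor's formula: 2A = Σ (x_i·y_{i+1} − x_{i+1}·y_i), indices taken mod 4.
P_1→P_2: (2)(-6) − (-14)(7) = 86
P_2→P_3: (-14)(8) − (15)(-6) = -22
P_3→P_4: (15)(11) − (5)(8) = 125
P_4→P_1: (5)(7) − (2)(11) = 13
Σ = 202
Area = |Σ|/2 = 101.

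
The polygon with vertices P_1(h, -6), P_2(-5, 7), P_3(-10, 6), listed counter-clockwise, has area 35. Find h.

0

Write out the shoelace sum; only the two edges meeting at P_1 involve h:
2·Area = [((-10)·(-6) − h·6) + (h·7 − (-5)·(-6))] + 40
       = 1·h + 70 = 70
⇒ h = 0.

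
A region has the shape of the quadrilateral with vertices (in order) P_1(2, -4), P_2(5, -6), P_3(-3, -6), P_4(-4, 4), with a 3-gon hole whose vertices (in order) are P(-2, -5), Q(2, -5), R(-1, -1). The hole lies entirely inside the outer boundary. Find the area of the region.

Outer boundary:
Σ = (8) + (-48) + (-36) + (8) = -68
Area = |Σ|/2 = 34.
Hole:
Apply Gauss's area formula: 2A = Σ (x_i·y_{i+1} − x_{i+1}·y_i), indices taken mod 3.
Σ = (20) + (-7) + (3) = 16
Area = |Σ|/2 = 8.
Net area = 34 − 8 = 26.

26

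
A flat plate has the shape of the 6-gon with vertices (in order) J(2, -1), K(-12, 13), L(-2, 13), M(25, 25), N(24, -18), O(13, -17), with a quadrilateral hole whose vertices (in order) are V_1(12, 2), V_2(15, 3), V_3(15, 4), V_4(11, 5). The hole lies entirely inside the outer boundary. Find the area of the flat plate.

840

Outer boundary:
Apply the shoelace formula: 2A = Σ (x_i·y_{i+1} − x_{i+1}·y_i), indices taken mod 6.
Σ = (14) + (-130) + (-375) + (-1050) + (-174) + (21) = -1694
Area = |Σ|/2 = 847.
Hole:
Σ = (6) + (15) + (31) + (-38) = 14
Area = |Σ|/2 = 7.
Net area = 847 − 7 = 840.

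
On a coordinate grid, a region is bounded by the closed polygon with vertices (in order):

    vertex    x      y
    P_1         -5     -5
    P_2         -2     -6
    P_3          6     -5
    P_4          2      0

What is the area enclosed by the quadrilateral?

33

P_1→P_2: (-5)(-6) − (-2)(-5) = 20
P_2→P_3: (-2)(-5) − (6)(-6) = 46
P_3→P_4: (6)(0) − (2)(-5) = 10
P_4→P_1: (2)(-5) − (-5)(0) = -10
Σ = 66
Area = |Σ|/2 = 33.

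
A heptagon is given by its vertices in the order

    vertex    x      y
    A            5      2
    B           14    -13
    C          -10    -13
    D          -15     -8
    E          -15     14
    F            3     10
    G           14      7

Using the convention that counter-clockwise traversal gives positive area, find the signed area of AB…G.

-584

Apply Gauss's area formula: 2A = Σ (x_i·y_{i+1} − x_{i+1}·y_i), indices taken mod 7.
Σ = (-93) + (-312) + (-115) + (-330) + (-192) + (-119) + (-7) = -1168
Signed area = Σ/2 = -584 (negative ⇒ clockwise traversal).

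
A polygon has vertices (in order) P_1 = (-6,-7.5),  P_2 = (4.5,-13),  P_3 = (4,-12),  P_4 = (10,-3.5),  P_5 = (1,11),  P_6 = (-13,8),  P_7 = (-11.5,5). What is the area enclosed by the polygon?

Apply the shoelace (surveyor's) formula: 2A = Σ (x_i·y_{i+1} − x_{i+1}·y_i), indices taken mod 7.
Cross-terms: 111.75, -2, 106, 113.5, 151, 27, 116.25  ⇒  Σ = 623.5
Area = |Σ|/2 = 311.75.

311.75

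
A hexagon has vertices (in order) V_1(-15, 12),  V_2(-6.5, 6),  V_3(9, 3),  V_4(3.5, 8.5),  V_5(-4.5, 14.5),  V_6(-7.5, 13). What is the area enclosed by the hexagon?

Cross-terms: -12, -73.5, 66, 89, 50.25, 105  ⇒  Σ = 224.75
Area = |Σ|/2 = 112.375.

112.375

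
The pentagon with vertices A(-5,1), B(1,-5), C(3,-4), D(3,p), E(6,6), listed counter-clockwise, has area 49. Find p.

1

Write out the shoelace sum; only the two edges meeting at D involve p:
2·Area = [(3·p − 3·(-4)) + (3·6 − 6·p)] + 71
       = -3·p + 101 = 98
⇒ p = 1.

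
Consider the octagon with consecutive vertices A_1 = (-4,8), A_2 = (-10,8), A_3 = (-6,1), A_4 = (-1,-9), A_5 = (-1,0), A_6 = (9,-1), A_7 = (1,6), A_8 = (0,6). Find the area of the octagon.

Apply the shoelace formula: 2A = Σ (x_i·y_{i+1} − x_{i+1}·y_i), indices taken mod 8.
Cross-terms: 48, 38, 55, -9, 1, 55, 6, 24  ⇒  Σ = 218
Area = |Σ|/2 = 109.

109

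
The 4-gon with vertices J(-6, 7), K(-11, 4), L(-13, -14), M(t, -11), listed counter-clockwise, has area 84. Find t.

The doubled signed area Σ (x_i y_{i+1} − x_{i+1} y_i) is linear in t.
With t=0 it equals 336; the coefficient of t is 21 (from the two edges through M).
So 21·t + 336 = 2·84 = 168 ⇒ t = -8.

-8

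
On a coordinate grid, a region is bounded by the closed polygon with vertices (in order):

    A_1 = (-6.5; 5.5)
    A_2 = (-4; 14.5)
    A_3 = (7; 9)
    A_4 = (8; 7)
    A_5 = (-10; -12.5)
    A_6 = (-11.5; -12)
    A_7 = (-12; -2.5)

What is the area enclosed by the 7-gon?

242

A_1→A_2: (-6.5)(14.5) − (-4)(5.5) = -72.25
A_2→A_3: (-4)(9) − (7)(14.5) = -137.5
A_3→A_4: (7)(7) − (8)(9) = -23
A_4→A_5: (8)(-12.5) − (-10)(7) = -30
A_5→A_6: (-10)(-12) − (-11.5)(-12.5) = -23.75
A_6→A_7: (-11.5)(-2.5) − (-12)(-12) = -115.25
A_7→A_1: (-12)(5.5) − (-6.5)(-2.5) = -82.25
Σ = -484
Area = |Σ|/2 = 242.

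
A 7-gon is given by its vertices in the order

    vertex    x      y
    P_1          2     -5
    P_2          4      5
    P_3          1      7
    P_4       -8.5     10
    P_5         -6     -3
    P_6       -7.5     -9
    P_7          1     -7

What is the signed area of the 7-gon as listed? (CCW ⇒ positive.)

Apply Gauss's area formula: 2A = Σ (x_i·y_{i+1} − x_{i+1}·y_i), indices taken mod 7.
P_1→P_2: (2)(5) − (4)(-5) = 30
P_2→P_3: (4)(7) − (1)(5) = 23
P_3→P_4: (1)(10) − (-8.5)(7) = 69.5
P_4→P_5: (-8.5)(-3) − (-6)(10) = 85.5
P_5→P_6: (-6)(-9) − (-7.5)(-3) = 31.5
P_6→P_7: (-7.5)(-7) − (1)(-9) = 61.5
P_7→P_1: (1)(-5) − (2)(-7) = 9
Σ = 310
Signed area = Σ/2 = 155 (positive ⇒ counter-clockwise traversal).

155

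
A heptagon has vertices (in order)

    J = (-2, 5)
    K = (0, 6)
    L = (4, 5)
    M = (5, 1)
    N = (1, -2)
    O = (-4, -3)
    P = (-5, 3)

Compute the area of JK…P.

62.5

Apply the surveyor's formula: 2A = Σ (x_i·y_{i+1} − x_{i+1}·y_i), indices taken mod 7.
Cross-terms: -12, -24, -21, -11, -11, -27, -19  ⇒  Σ = -125
Area = |Σ|/2 = 62.5.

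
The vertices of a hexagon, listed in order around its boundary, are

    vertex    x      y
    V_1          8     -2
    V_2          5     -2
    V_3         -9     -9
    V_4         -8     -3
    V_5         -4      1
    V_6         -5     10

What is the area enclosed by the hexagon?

119.5

Σ = (-6) + (-63) + (-45) + (-20) + (-35) + (-70) = -239
Area = |Σ|/2 = 119.5.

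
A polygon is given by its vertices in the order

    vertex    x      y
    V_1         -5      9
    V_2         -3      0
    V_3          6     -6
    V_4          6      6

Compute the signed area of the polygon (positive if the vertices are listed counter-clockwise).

Apply the shoelace (surveyor's) formula: 2A = Σ (x_i·y_{i+1} − x_{i+1}·y_i), indices taken mod 4.
V_1→V_2: (-5)(0) − (-3)(9) = 27
V_2→V_3: (-3)(-6) − (6)(0) = 18
V_3→V_4: (6)(6) − (6)(-6) = 72
V_4→V_1: (6)(9) − (-5)(6) = 84
Σ = 201
Signed area = Σ/2 = 100.5 (positive ⇒ counter-clockwise traversal).

100.5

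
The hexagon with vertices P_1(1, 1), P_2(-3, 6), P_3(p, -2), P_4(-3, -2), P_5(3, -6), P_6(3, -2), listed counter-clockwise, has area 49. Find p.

Write out the shoelace sum; only the two edges meeting at P_3 involve p:
2·Area = [((-3)·(-2) − p·6) + (p·(-2) − (-3)·(-2))] + 50
       = -8·p + 50 = 98
⇒ p = -6.

-6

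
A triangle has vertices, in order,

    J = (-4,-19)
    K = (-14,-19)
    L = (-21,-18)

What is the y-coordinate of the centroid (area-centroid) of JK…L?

-56/3

Apply the shoelace formula. First the cross-terms c_i = x_i·y_{i+1} − x_{i+1}·y_i:
  -190, -147, 327  ⇒  2A = -10, A = -5.
Then Σ (y_i + y_{i+1})·c_i = 560, so ȳ = 560 / (6·(-5)) = -56/3.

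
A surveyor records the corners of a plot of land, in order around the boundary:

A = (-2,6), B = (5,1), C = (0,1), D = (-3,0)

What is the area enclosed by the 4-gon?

21

Apply the shoelace formula: 2A = Σ (x_i·y_{i+1} − x_{i+1}·y_i), indices taken mod 4.
Σ = (-32) + (5) + (3) + (-18) = -42
Area = |Σ|/2 = 21.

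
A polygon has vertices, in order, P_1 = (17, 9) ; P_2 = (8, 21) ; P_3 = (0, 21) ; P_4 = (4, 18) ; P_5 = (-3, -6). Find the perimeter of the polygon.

|P_1P_2| = √((-9)² + (12)²) = √225 = 15
|P_2P_3| = √((-8)² + (0)²) = √64 = 8
|P_3P_4| = √((4)² + (-3)²) = √25 = 5
|P_4P_5| = √((-7)² + (-24)²) = √625 = 25
|P_5P_1| = √((20)² + (15)²) = √625 = 25
Perimeter = 15 + 8 + 5 + 25 + 25 = 78.

78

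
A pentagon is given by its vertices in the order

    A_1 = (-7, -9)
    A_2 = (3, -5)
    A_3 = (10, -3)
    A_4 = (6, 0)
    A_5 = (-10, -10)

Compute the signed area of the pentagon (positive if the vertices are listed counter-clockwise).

Cross-terms: 62, 41, 18, -60, 20  ⇒  Σ = 81
Signed area = Σ/2 = 40.5 (positive ⇒ counter-clockwise traversal).

40.5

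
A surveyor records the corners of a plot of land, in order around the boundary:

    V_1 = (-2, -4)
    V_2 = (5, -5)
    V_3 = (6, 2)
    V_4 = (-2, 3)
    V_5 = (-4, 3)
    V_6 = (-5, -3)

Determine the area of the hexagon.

69.5

Apply the shoelace formula: 2A = Σ (x_i·y_{i+1} − x_{i+1}·y_i), indices taken mod 6.
V_1→V_2: (-2)(-5) − (5)(-4) = 30
V_2→V_3: (5)(2) − (6)(-5) = 40
V_3→V_4: (6)(3) − (-2)(2) = 22
V_4→V_5: (-2)(3) − (-4)(3) = 6
V_5→V_6: (-4)(-3) − (-5)(3) = 27
V_6→V_1: (-5)(-4) − (-2)(-3) = 14
Σ = 139
Area = |Σ|/2 = 69.5.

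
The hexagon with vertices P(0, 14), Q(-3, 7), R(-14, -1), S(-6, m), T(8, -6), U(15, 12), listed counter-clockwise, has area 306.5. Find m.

-2

The doubled signed area Σ (x_i y_{i+1} − x_{i+1} y_i) is linear in m.
With m=0 it equals 569; the coefficient of m is -22 (from the two edges through S).
So -22·m + 569 = 2·306.5 = 613 ⇒ m = -2.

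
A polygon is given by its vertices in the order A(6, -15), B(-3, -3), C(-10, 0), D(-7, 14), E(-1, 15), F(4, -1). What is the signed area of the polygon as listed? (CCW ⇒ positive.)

-218.5

Cross-terms: -63, -30, -140, -91, -59, -54  ⇒  Σ = -437
Signed area = Σ/2 = -218.5 (negative ⇒ clockwise traversal).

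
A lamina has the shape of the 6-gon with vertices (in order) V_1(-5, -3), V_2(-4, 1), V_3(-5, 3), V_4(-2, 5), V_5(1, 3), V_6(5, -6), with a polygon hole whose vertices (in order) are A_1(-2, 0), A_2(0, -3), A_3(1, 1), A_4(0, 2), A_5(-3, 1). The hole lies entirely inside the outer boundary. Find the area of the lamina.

Outer boundary:
Apply Gauss's area formula: 2A = Σ (x_i·y_{i+1} − x_{i+1}·y_i), indices taken mod 6.
Σ = (-17) + (-7) + (-19) + (-11) + (-21) + (-45) = -120
Area = |Σ|/2 = 60.
Hole:
Apply Gauss's area formula: 2A = Σ (x_i·y_{i+1} − x_{i+1}·y_i), indices taken mod 5.
Σ = (6) + (3) + (2) + (6) + (2) = 19
Area = |Σ|/2 = 9.5.
Net area = 60 − 9.5 = 50.5.

50.5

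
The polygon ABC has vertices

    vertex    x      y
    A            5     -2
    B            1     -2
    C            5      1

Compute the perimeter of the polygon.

|AB| = √((-4)² + (0)²) = √16 = 4
|BC| = √((4)² + (3)²) = √25 = 5
|CA| = √((0)² + (-3)²) = √9 = 3
Perimeter = 4 + 5 + 3 = 12.

12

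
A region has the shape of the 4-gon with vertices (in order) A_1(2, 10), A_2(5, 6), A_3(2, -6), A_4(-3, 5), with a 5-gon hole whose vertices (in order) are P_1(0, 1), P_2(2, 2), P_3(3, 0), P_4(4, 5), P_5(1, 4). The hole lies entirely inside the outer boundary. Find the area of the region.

Outer boundary:
Apply the shoelace (surveyor's) formula: 2A = Σ (x_i·y_{i+1} − x_{i+1}·y_i), indices taken mod 4.
Σ = (-38) + (-42) + (-8) + (-40) = -128
Area = |Σ|/2 = 64.
Hole:
P_1→P_2: (0)(2) − (2)(1) = -2
P_2→P_3: (2)(0) − (3)(2) = -6
P_3→P_4: (3)(5) − (4)(0) = 15
P_4→P_5: (4)(4) − (1)(5) = 11
P_5→P_1: (1)(1) − (0)(4) = 1
Σ = 19
Area = |Σ|/2 = 9.5.
Net area = 64 − 9.5 = 54.5.

54.5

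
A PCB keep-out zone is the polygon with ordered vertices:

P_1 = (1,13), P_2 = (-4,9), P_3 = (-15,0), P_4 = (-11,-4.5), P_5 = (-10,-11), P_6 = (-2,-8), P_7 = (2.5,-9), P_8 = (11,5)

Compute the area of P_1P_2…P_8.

342.5

Apply the shoelace (surveyor's) formula: 2A = Σ (x_i·y_{i+1} − x_{i+1}·y_i), indices taken mod 8.
P_1→P_2: (1)(9) − (-4)(13) = 61
P_2→P_3: (-4)(0) − (-15)(9) = 135
P_3→P_4: (-15)(-4.5) − (-11)(0) = 67.5
P_4→P_5: (-11)(-11) − (-10)(-4.5) = 76
P_5→P_6: (-10)(-8) − (-2)(-11) = 58
P_6→P_7: (-2)(-9) − (2.5)(-8) = 38
P_7→P_8: (2.5)(5) − (11)(-9) = 111.5
P_8→P_1: (11)(13) − (1)(5) = 138
Σ = 685
Area = |Σ|/2 = 342.5.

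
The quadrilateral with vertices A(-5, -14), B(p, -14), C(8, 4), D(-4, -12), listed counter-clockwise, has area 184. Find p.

15

The doubled signed area Σ (x_i y_{i+1} − x_{i+1} y_i) is linear in p.
With p=0 it equals 98; the coefficient of p is 18 (from the two edges through B).
So 18·p + 98 = 2·184 = 368 ⇒ p = 15.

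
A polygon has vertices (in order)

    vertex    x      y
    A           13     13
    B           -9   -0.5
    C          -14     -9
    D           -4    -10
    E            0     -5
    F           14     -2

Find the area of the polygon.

293.25

Apply the surveyor's formula: 2A = Σ (x_i·y_{i+1} − x_{i+1}·y_i), indices taken mod 6.
Σ = (110.5) + (74) + (104) + (20) + (70) + (208) = 586.5
Area = |Σ|/2 = 293.25.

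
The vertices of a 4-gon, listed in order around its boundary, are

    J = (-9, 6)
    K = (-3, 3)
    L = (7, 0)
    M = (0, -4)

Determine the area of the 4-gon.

47

Σ = (-9) + (-21) + (-28) + (-36) = -94
Area = |Σ|/2 = 47.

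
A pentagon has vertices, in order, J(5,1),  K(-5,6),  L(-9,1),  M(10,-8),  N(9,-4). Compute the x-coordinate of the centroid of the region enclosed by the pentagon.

130/207

Apply the shoelace (surveyor's) formula. First the cross-terms c_i = x_i·y_{i+1} − x_{i+1}·y_i:
  35, 49, 62, 32, 29  ⇒  2A = 207, A = 103.5.
Then Σ (x_i + x_{i+1})·c_i = 390, so x̄ = 390 / (6·103.5) = 130/207.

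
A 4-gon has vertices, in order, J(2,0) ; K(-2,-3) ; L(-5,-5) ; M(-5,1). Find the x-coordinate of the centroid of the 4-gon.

-341/129

Apply the surveyor's formula. First the cross-terms c_i = x_i·y_{i+1} − x_{i+1}·y_i:
  -6, -5, -30, -2  ⇒  2A = -43, A = -21.5.
Then Σ (x_i + x_{i+1})·c_i = 341, so x̄ = 341 / (6·(-21.5)) = -341/129.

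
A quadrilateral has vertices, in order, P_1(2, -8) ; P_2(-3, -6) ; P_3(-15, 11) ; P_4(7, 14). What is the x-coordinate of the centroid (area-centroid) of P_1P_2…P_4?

Apply the surveyor's formula. First the cross-terms c_i = x_i·y_{i+1} − x_{i+1}·y_i:
  -36, -123, -287, -84  ⇒  2A = -530, A = -265.
Then Σ (x_i + x_{i+1})·c_i = 3790, so x̄ = 3790 / (6·(-265)) = -379/159.

-379/159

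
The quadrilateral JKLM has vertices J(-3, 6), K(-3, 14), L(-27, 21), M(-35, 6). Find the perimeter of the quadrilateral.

82

|JK| = √((0)² + (8)²) = √64 = 8
|KL| = √((-24)² + (7)²) = √625 = 25
|LM| = √((-8)² + (-15)²) = √289 = 17
|MJ| = √((32)² + (0)²) = √1024 = 32
Perimeter = 8 + 25 + 17 + 32 = 82.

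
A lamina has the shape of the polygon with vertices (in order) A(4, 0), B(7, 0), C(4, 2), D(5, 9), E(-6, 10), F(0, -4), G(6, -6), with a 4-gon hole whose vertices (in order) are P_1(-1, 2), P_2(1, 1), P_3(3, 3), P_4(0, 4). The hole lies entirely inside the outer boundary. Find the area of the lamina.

101.5

Outer boundary:
Σ = (0) + (14) + (26) + (104) + (24) + (24) + (24) = 216
Area = |Σ|/2 = 108.
Hole:
P_1→P_2: (-1)(1) − (1)(2) = -3
P_2→P_3: (1)(3) − (3)(1) = 0
P_3→P_4: (3)(4) − (0)(3) = 12
P_4→P_1: (0)(2) − (-1)(4) = 4
Σ = 13
Area = |Σ|/2 = 6.5.
Net area = 108 − 6.5 = 101.5.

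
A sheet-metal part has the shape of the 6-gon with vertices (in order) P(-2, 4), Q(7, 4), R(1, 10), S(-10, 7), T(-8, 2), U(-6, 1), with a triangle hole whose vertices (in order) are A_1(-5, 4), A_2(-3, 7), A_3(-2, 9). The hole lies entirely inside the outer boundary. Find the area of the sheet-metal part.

Outer boundary:
Cross-terms: -36, 66, 107, 36, 4, -22  ⇒  Σ = 155
Area = |Σ|/2 = 77.5.
Hole:
Apply Gauss's area formula: 2A = Σ (x_i·y_{i+1} − x_{i+1}·y_i), indices taken mod 3.
A_1→A_2: (-5)(7) − (-3)(4) = -23
A_2→A_3: (-3)(9) − (-2)(7) = -13
A_3→A_1: (-2)(4) − (-5)(9) = 37
Σ = 1
Area = |Σ|/2 = 0.5.
Net area = 77.5 − 0.5 = 77.

77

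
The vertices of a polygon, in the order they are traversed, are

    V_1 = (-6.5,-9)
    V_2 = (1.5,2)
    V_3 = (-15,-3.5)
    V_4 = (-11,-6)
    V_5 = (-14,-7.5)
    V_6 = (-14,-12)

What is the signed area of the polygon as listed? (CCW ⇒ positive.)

Apply the surveyor's formula: 2A = Σ (x_i·y_{i+1} − x_{i+1}·y_i), indices taken mod 6.
Cross-terms: 0.5, 24.75, 51.5, -1.5, 63, 48  ⇒  Σ = 186.25
Signed area = Σ/2 = 93.125 (positive ⇒ counter-clockwise traversal).

93.125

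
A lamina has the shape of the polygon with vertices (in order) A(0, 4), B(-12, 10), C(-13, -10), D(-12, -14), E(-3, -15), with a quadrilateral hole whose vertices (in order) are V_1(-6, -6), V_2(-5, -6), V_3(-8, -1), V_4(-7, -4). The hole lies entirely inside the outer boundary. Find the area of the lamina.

240

Outer boundary:
Apply the surveyor's formula: 2A = Σ (x_i·y_{i+1} − x_{i+1}·y_i), indices taken mod 5.
Cross-terms: 48, 250, 62, 138, -12  ⇒  Σ = 486
Area = |Σ|/2 = 243.
Hole:
Apply the surveyor's formula: 2A = Σ (x_i·y_{i+1} − x_{i+1}·y_i), indices taken mod 4.
V_1→V_2: (-6)(-6) − (-5)(-6) = 6
V_2→V_3: (-5)(-1) − (-8)(-6) = -43
V_3→V_4: (-8)(-4) − (-7)(-1) = 25
V_4→V_1: (-7)(-6) − (-6)(-4) = 18
Σ = 6
Area = |Σ|/2 = 3.
Net area = 243 − 3 = 240.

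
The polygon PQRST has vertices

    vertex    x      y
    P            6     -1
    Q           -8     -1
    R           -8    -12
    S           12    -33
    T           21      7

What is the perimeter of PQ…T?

112

|PQ| = √((-14)² + (0)²) = √196 = 14
|QR| = √((0)² + (-11)²) = √121 = 11
|RS| = √((20)² + (-21)²) = √841 = 29
|ST| = √((9)² + (40)²) = √1681 = 41
|TP| = √((-15)² + (-8)²) = √289 = 17
Perimeter = 14 + 11 + 29 + 41 + 17 = 112.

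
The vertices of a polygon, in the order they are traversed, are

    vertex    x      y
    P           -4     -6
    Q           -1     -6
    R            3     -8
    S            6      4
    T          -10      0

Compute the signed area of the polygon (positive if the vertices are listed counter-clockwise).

102

P→Q: (-4)(-6) − (-1)(-6) = 18
Q→R: (-1)(-8) − (3)(-6) = 26
R→S: (3)(4) − (6)(-8) = 60
S→T: (6)(0) − (-10)(4) = 40
T→P: (-10)(-6) − (-4)(0) = 60
Σ = 204
Signed area = Σ/2 = 102 (positive ⇒ counter-clockwise traversal).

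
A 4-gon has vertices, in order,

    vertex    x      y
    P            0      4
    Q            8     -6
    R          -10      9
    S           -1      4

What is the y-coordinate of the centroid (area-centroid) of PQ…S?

Apply the surveyor's formula. First the cross-terms c_i = x_i·y_{i+1} − x_{i+1}·y_i:
  -32, 12, -31, -4  ⇒  2A = -55, A = -27.5.
Then Σ (y_i + y_{i+1})·c_i = -335, so ȳ = -335 / (6·(-27.5)) = 67/33.

67/33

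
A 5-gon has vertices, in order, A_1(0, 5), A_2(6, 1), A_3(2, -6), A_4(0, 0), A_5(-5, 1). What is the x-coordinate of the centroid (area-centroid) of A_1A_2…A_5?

Apply the shoelace formula. First the cross-terms c_i = x_i·y_{i+1} − x_{i+1}·y_i:
  -30, -38, 0, 0, -25  ⇒  2A = -93, A = -46.5.
Then Σ (x_i + x_{i+1})·c_i = -359, so x̄ = -359 / (6·(-46.5)) = 359/279.

359/279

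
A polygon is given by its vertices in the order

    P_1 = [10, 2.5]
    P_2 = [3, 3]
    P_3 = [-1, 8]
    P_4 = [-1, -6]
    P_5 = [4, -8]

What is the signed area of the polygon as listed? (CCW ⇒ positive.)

Apply the shoelace formula: 2A = Σ (x_i·y_{i+1} − x_{i+1}·y_i), indices taken mod 5.
Σ = (22.5) + (27) + (14) + (32) + (90) = 185.5
Signed area = Σ/2 = 92.75 (positive ⇒ counter-clockwise traversal).

92.75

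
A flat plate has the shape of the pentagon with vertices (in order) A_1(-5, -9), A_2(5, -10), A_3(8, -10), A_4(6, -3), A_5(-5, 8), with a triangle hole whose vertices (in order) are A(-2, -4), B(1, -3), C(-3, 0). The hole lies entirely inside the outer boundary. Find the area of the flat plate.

Outer boundary:
Apply Gauss's area formula: 2A = Σ (x_i·y_{i+1} − x_{i+1}·y_i), indices taken mod 5.
Cross-terms: 95, 30, 36, 33, 85  ⇒  Σ = 279
Area = |Σ|/2 = 139.5.
Hole:
Apply Gauss's area formula: 2A = Σ (x_i·y_{i+1} − x_{i+1}·y_i), indices taken mod 3.
A→B: (-2)(-3) − (1)(-4) = 10
B→C: (1)(0) − (-3)(-3) = -9
C→A: (-3)(-4) − (-2)(0) = 12
Σ = 13
Area = |Σ|/2 = 6.5.
Net area = 139.5 − 6.5 = 133.

133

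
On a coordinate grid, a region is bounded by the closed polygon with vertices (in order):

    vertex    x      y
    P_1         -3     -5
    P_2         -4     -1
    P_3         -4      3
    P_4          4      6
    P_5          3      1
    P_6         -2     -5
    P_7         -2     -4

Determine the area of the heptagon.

Apply Gauss's area formula: 2A = Σ (x_i·y_{i+1} − x_{i+1}·y_i), indices taken mod 7.
Σ = (-17) + (-16) + (-36) + (-14) + (-13) + (-2) + (-2) = -100
Area = |Σ|/2 = 50.

50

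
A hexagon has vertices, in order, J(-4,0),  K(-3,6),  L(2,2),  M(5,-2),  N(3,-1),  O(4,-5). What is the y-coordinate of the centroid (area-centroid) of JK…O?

125/258

Apply Gauss's area formula. First the cross-terms c_i = x_i·y_{i+1} − x_{i+1}·y_i:
  -24, -18, -14, 1, -11, -20  ⇒  2A = -86, A = -43.
Then Σ (y_i + y_{i+1})·c_i = -125, so ȳ = -125 / (6·(-43)) = 125/258.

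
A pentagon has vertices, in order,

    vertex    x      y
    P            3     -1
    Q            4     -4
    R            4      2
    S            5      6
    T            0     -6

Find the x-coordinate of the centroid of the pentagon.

Apply the shoelace formula. First the cross-terms c_i = x_i·y_{i+1} − x_{i+1}·y_i:
  -8, 24, 14, -30, 18  ⇒  2A = 18, A = 9.
Then Σ (x_i + x_{i+1})·c_i = 166, so x̄ = 166 / (6·9) = 83/27.

83/27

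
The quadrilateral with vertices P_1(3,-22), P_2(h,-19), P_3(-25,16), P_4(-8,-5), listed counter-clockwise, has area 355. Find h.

The doubled signed area Σ (x_i y_{i+1} − x_{i+1} y_i) is linear in h.
With h=0 it equals -88; the coefficient of h is 38 (from the two edges through P_2).
So 38·h + -88 = 2·355 = 710 ⇒ h = 21.

21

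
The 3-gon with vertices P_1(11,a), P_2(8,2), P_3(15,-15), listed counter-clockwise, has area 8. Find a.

-3

Write out the shoelace sum; only the two edges meeting at P_1 involve a:
2·Area = [(15·a − 11·(-15)) + (11·2 − 8·a)] + -150
       = 7·a + 37 = 16
⇒ a = -3.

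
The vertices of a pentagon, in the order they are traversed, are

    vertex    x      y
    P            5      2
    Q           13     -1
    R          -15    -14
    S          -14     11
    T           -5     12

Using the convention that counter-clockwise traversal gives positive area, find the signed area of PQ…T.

Apply the shoelace (surveyor's) formula: 2A = Σ (x_i·y_{i+1} − x_{i+1}·y_i), indices taken mod 5.
Σ = (-31) + (-197) + (-361) + (-113) + (-70) = -772
Signed area = Σ/2 = -386 (negative ⇒ clockwise traversal).

-386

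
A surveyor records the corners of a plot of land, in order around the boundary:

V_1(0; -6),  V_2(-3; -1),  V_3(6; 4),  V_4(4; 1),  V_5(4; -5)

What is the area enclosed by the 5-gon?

41

Σ = (-18) + (-6) + (-10) + (-24) + (-24) = -82
Area = |Σ|/2 = 41.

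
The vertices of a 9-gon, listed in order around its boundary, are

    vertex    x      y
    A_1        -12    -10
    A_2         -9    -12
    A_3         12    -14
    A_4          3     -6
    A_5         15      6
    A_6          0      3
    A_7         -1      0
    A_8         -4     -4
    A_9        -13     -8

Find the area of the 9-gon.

Apply Gauss's area formula: 2A = Σ (x_i·y_{i+1} − x_{i+1}·y_i), indices taken mod 9.
Cross-terms: 54, 270, -30, 108, 45, 3, 4, -20, 34  ⇒  Σ = 468
Area = |Σ|/2 = 234.

234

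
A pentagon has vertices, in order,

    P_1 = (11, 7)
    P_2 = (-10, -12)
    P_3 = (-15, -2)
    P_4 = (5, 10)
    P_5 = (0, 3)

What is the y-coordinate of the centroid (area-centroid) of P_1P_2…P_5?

-259/228

Apply the shoelace (surveyor's) formula. First the cross-terms c_i = x_i·y_{i+1} − x_{i+1}·y_i:
  -62, -160, -140, 15, -33  ⇒  2A = -380, A = -190.
Then Σ (y_i + y_{i+1})·c_i = 1295, so ȳ = 1295 / (6·(-190)) = -259/228.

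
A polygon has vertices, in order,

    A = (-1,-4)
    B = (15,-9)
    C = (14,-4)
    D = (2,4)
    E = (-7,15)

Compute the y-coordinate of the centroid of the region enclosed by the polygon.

Apply the shoelace (surveyor's) formula. First the cross-terms c_i = x_i·y_{i+1} − x_{i+1}·y_i:
  69, 66, 64, 58, 43  ⇒  2A = 300, A = 150.
Then Σ (y_i + y_{i+1})·c_i = -180, so ȳ = -180 / (6·150) = -0.2.

-0.2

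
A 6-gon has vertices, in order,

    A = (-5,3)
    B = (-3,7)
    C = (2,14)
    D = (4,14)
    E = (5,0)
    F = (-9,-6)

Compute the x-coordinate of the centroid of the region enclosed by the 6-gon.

-128/267

Apply the shoelace formula. First the cross-terms c_i = x_i·y_{i+1} − x_{i+1}·y_i:
  -26, -56, -28, -70, -30, -57  ⇒  2A = -267, A = -133.5.
Then Σ (x_i + x_{i+1})·c_i = 384, so x̄ = 384 / (6·(-133.5)) = -128/267.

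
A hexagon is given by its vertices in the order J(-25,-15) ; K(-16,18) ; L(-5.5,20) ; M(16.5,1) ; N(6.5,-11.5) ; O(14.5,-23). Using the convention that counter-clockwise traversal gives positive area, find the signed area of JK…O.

Apply the shoelace formula: 2A = Σ (x_i·y_{i+1} − x_{i+1}·y_i), indices taken mod 6.
J→K: (-25)(18) − (-16)(-15) = -690
K→L: (-16)(20) − (-5.5)(18) = -221
L→M: (-5.5)(1) − (16.5)(20) = -335.5
M→N: (16.5)(-11.5) − (6.5)(1) = -196.25
N→O: (6.5)(-23) − (14.5)(-11.5) = 17.25
O→J: (14.5)(-15) − (-25)(-23) = -792.5
Σ = -2218
Signed area = Σ/2 = -1109 (negative ⇒ clockwise traversal).

-1109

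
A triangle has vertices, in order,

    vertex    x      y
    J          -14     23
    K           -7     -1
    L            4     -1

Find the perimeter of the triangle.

|JK| = √((7)² + (-24)²) = √625 = 25
|KL| = √((11)² + (0)²) = √121 = 11
|LJ| = √((-18)² + (24)²) = √900 = 30
Perimeter = 25 + 11 + 30 = 66.

66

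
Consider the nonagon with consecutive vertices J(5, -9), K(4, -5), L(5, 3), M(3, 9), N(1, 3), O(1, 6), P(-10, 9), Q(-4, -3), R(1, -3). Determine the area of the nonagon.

Apply Gauss's area formula: 2A = Σ (x_i·y_{i+1} − x_{i+1}·y_i), indices taken mod 9.
J→K: (5)(-5) − (4)(-9) = 11
K→L: (4)(3) − (5)(-5) = 37
L→M: (5)(9) − (3)(3) = 36
M→N: (3)(3) − (1)(9) = 0
N→O: (1)(6) − (1)(3) = 3
O→P: (1)(9) − (-10)(6) = 69
P→Q: (-10)(-3) − (-4)(9) = 66
Q→R: (-4)(-3) − (1)(-3) = 15
R→J: (1)(-9) − (5)(-3) = 6
Σ = 243
Area = |Σ|/2 = 121.5.

121.5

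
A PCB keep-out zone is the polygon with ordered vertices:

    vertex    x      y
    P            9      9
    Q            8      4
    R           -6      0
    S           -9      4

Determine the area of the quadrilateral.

76.5

Σ = (-36) + (24) + (-24) + (-117) = -153
Area = |Σ|/2 = 76.5.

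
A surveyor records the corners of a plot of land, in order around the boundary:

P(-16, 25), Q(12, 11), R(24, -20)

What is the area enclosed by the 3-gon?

Apply Gauss's area formula: 2A = Σ (x_i·y_{i+1} − x_{i+1}·y_i), indices taken mod 3.
Σ = (-476) + (-504) + (280) = -700
Area = |Σ|/2 = 350.

350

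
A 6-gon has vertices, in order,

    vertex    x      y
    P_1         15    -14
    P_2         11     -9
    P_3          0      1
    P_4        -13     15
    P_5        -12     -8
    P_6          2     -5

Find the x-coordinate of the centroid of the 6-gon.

Apply Gauss's area formula. First the cross-terms c_i = x_i·y_{i+1} − x_{i+1}·y_i:
  19, 11, 13, 284, 76, 47  ⇒  2A = 450, A = 225.
Then Σ (x_i + x_{i+1})·c_i = -6615, so x̄ = -6615 / (6·225) = -4.9.

-4.9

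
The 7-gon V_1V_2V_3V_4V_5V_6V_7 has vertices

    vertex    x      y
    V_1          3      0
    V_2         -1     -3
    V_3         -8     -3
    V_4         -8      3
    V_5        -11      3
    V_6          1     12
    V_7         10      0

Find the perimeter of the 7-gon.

|V_1V_2| = √((-4)² + (-3)²) = √25 = 5
|V_2V_3| = √((-7)² + (0)²) = √49 = 7
|V_3V_4| = √((0)² + (6)²) = √36 = 6
|V_4V_5| = √((-3)² + (0)²) = √9 = 3
|V_5V_6| = √((12)² + (9)²) = √225 = 15
|V_6V_7| = √((9)² + (-12)²) = √225 = 15
|V_7V_1| = √((-7)² + (0)²) = √49 = 7
Perimeter = 5 + 7 + 6 + 3 + 15 + 15 + 7 = 58.

58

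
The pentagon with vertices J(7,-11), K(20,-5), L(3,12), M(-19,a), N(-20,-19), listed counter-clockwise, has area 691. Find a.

The doubled signed area Σ (x_i y_{i+1} − x_{i+1} y_i) is linear in a.
With a=0 it equals 1382; the coefficient of a is 23 (from the two edges through M).
So 23·a + 1382 = 2·691 = 1382 ⇒ a = 0.

0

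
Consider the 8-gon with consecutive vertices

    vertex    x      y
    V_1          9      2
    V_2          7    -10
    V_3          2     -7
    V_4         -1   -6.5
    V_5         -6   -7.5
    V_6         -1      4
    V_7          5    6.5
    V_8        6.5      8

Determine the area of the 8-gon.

151.875

Apply the shoelace (surveyor's) formula: 2A = Σ (x_i·y_{i+1} − x_{i+1}·y_i), indices taken mod 8.
Cross-terms: -104, -29, -20, -31.5, -31.5, -26.5, -2.25, -59  ⇒  Σ = -303.75
Area = |Σ|/2 = 151.875.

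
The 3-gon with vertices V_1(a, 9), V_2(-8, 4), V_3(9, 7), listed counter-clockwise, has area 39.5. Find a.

-6

Write out the shoelace sum; only the two edges meeting at V_1 involve a:
2·Area = [(9·9 − a·7) + (a·4 − (-8)·9)] + -92
       = -3·a + 61 = 79
⇒ a = -6.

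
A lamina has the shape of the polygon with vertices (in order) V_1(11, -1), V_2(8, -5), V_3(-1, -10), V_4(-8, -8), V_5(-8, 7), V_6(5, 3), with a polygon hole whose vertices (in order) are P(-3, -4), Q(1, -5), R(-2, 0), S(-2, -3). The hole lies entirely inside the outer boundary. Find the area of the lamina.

Outer boundary:
Apply the surveyor's formula: 2A = Σ (x_i·y_{i+1} − x_{i+1}·y_i), indices taken mod 6.
Cross-terms: -47, -85, -72, -120, -59, -38  ⇒  Σ = -421
Area = |Σ|/2 = 210.5.
Hole:
Apply the surveyor's formula: 2A = Σ (x_i·y_{i+1} − x_{i+1}·y_i), indices taken mod 4.
Σ = (19) + (-10) + (6) + (-1) = 14
Area = |Σ|/2 = 7.
Net area = 210.5 − 7 = 203.5.

203.5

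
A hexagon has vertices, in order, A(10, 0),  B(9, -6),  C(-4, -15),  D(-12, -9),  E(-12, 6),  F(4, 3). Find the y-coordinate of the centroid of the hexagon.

Apply Gauss's area formula. First the cross-terms c_i = x_i·y_{i+1} − x_{i+1}·y_i:
  -60, -159, -144, -180, -60, -30  ⇒  2A = -633, A = -316.5.
Then Σ (y_i + y_{i+1})·c_i = 7065, so ȳ = 7065 / (6·(-316.5)) = -785/211.

-785/211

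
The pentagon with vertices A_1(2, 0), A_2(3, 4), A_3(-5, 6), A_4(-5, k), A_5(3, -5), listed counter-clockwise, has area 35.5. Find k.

The doubled signed area Σ (x_i y_{i+1} − x_{i+1} y_i) is linear in k.
With k=0 it equals 111; the coefficient of k is -8 (from the two edges through A_4).
So -8·k + 111 = 2·35.5 = 71 ⇒ k = 5.

5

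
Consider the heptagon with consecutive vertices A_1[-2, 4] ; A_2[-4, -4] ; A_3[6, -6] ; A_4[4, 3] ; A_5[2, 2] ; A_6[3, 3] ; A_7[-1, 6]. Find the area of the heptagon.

Σ = (24) + (48) + (42) + (2) + (0) + (21) + (8) = 145
Area = |Σ|/2 = 72.5.

72.5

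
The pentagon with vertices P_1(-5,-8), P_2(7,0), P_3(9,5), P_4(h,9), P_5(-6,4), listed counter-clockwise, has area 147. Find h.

0

The doubled signed area Σ (x_i y_{i+1} − x_{i+1} y_i) is linear in h.
With h=0 it equals 294; the coefficient of h is -1 (from the two edges through P_4).
So -1·h + 294 = 2·147 = 294 ⇒ h = 0.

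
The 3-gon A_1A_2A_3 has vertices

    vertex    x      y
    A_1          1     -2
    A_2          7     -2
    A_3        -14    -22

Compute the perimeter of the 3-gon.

60

|A_1A_2| = √((6)² + (0)²) = √36 = 6
|A_2A_3| = √((-21)² + (-20)²) = √841 = 29
|A_3A_1| = √((15)² + (20)²) = √625 = 25
Perimeter = 6 + 29 + 25 = 60.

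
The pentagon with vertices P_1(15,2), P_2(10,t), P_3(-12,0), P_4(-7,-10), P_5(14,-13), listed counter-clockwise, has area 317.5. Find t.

Write out the shoelace sum; only the two edges meeting at P_2 involve t:
2·Area = [(15·t − 10·2) + (10·0 − (-12)·t)] + 574
       = 27·t + 554 = 635
⇒ t = 3.

3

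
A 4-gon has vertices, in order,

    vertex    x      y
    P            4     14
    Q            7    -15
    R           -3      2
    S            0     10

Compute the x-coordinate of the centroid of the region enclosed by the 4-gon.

92/37

Apply the shoelace formula. First the cross-terms c_i = x_i·y_{i+1} − x_{i+1}·y_i:
  -158, -31, -30, -40  ⇒  2A = -259, A = -129.5.
Then Σ (x_i + x_{i+1})·c_i = -1932, so x̄ = -1932 / (6·(-129.5)) = 92/37.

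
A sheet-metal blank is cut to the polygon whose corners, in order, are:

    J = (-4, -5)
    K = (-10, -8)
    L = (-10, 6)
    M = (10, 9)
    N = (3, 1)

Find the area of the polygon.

168

Cross-terms: -18, -140, -150, -17, -11  ⇒  Σ = -336
Area = |Σ|/2 = 168.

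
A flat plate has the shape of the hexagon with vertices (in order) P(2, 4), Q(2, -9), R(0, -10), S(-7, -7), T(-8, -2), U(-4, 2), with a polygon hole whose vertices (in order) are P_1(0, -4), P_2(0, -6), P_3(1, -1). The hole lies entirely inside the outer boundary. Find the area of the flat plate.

Outer boundary:
Apply the shoelace formula: 2A = Σ (x_i·y_{i+1} − x_{i+1}·y_i), indices taken mod 6.
Cross-terms: -26, -20, -70, -42, -24, -20  ⇒  Σ = -202
Area = |Σ|/2 = 101.
Hole:
P_1→P_2: (0)(-6) − (0)(-4) = 0
P_2→P_3: (0)(-1) − (1)(-6) = 6
P_3→P_1: (1)(-4) − (0)(-1) = -4
Σ = 2
Area = |Σ|/2 = 1.
Net area = 101 − 1 = 100.

100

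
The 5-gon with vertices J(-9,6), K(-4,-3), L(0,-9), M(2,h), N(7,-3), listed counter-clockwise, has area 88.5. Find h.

-9

Write out the shoelace sum; only the two edges meeting at M involve h:
2·Area = [(0·h − 2·(-9)) + (2·(-3) − 7·h)] + 102
       = -7·h + 114 = 177
⇒ h = -9.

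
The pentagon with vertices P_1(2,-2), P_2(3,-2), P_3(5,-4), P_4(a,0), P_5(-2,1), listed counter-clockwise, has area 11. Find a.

4

Write out the shoelace sum; only the two edges meeting at P_4 involve a:
2·Area = [(5·0 − a·(-4)) + (a·1 − (-2)·0)] + 2
       = 5·a + 2 = 22
⇒ a = 4.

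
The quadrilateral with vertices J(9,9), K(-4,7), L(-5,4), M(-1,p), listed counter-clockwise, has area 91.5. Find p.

Write out the shoelace sum; only the two edges meeting at M involve p:
2·Area = [((-5)·p − (-1)·4) + ((-1)·9 − 9·p)] + 118
       = -14·p + 113 = 183
⇒ p = -5.

-5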